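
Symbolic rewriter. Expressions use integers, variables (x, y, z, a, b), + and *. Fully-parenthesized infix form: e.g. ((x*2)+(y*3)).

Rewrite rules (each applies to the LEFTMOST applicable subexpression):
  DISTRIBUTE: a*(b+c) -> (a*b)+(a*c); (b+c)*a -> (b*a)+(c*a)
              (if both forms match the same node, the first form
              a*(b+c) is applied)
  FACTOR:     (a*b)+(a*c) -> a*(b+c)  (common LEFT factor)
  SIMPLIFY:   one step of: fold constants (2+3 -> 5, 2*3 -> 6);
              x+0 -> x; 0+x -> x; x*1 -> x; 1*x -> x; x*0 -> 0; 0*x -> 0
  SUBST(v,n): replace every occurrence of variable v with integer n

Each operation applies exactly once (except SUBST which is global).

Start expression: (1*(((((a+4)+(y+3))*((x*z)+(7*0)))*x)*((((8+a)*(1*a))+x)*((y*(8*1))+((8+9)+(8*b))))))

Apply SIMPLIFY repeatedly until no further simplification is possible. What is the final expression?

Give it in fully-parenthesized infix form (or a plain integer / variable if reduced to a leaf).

Answer: (((((a+4)+(y+3))*(x*z))*x)*((((8+a)*a)+x)*((y*8)+(17+(8*b)))))

Derivation:
Start: (1*(((((a+4)+(y+3))*((x*z)+(7*0)))*x)*((((8+a)*(1*a))+x)*((y*(8*1))+((8+9)+(8*b))))))
Step 1: at root: (1*(((((a+4)+(y+3))*((x*z)+(7*0)))*x)*((((8+a)*(1*a))+x)*((y*(8*1))+((8+9)+(8*b)))))) -> (((((a+4)+(y+3))*((x*z)+(7*0)))*x)*((((8+a)*(1*a))+x)*((y*(8*1))+((8+9)+(8*b))))); overall: (1*(((((a+4)+(y+3))*((x*z)+(7*0)))*x)*((((8+a)*(1*a))+x)*((y*(8*1))+((8+9)+(8*b)))))) -> (((((a+4)+(y+3))*((x*z)+(7*0)))*x)*((((8+a)*(1*a))+x)*((y*(8*1))+((8+9)+(8*b)))))
Step 2: at LLRR: (7*0) -> 0; overall: (((((a+4)+(y+3))*((x*z)+(7*0)))*x)*((((8+a)*(1*a))+x)*((y*(8*1))+((8+9)+(8*b))))) -> (((((a+4)+(y+3))*((x*z)+0))*x)*((((8+a)*(1*a))+x)*((y*(8*1))+((8+9)+(8*b)))))
Step 3: at LLR: ((x*z)+0) -> (x*z); overall: (((((a+4)+(y+3))*((x*z)+0))*x)*((((8+a)*(1*a))+x)*((y*(8*1))+((8+9)+(8*b))))) -> (((((a+4)+(y+3))*(x*z))*x)*((((8+a)*(1*a))+x)*((y*(8*1))+((8+9)+(8*b)))))
Step 4: at RLLR: (1*a) -> a; overall: (((((a+4)+(y+3))*(x*z))*x)*((((8+a)*(1*a))+x)*((y*(8*1))+((8+9)+(8*b))))) -> (((((a+4)+(y+3))*(x*z))*x)*((((8+a)*a)+x)*((y*(8*1))+((8+9)+(8*b)))))
Step 5: at RRLR: (8*1) -> 8; overall: (((((a+4)+(y+3))*(x*z))*x)*((((8+a)*a)+x)*((y*(8*1))+((8+9)+(8*b))))) -> (((((a+4)+(y+3))*(x*z))*x)*((((8+a)*a)+x)*((y*8)+((8+9)+(8*b)))))
Step 6: at RRRL: (8+9) -> 17; overall: (((((a+4)+(y+3))*(x*z))*x)*((((8+a)*a)+x)*((y*8)+((8+9)+(8*b))))) -> (((((a+4)+(y+3))*(x*z))*x)*((((8+a)*a)+x)*((y*8)+(17+(8*b)))))
Fixed point: (((((a+4)+(y+3))*(x*z))*x)*((((8+a)*a)+x)*((y*8)+(17+(8*b)))))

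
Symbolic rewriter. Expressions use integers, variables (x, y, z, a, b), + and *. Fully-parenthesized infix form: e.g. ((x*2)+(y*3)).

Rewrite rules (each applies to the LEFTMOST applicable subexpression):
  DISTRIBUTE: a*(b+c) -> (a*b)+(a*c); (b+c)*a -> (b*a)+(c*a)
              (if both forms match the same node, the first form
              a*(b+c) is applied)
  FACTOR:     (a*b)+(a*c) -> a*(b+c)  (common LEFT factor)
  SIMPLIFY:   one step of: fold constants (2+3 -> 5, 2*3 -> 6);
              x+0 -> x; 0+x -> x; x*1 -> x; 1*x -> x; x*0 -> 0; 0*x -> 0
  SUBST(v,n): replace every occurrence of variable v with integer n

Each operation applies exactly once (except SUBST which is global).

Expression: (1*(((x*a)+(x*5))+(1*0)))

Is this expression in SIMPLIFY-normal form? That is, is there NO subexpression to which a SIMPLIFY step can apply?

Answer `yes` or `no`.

Expression: (1*(((x*a)+(x*5))+(1*0)))
Scanning for simplifiable subexpressions (pre-order)...
  at root: (1*(((x*a)+(x*5))+(1*0))) (SIMPLIFIABLE)
  at R: (((x*a)+(x*5))+(1*0)) (not simplifiable)
  at RL: ((x*a)+(x*5)) (not simplifiable)
  at RLL: (x*a) (not simplifiable)
  at RLR: (x*5) (not simplifiable)
  at RR: (1*0) (SIMPLIFIABLE)
Found simplifiable subexpr at path root: (1*(((x*a)+(x*5))+(1*0)))
One SIMPLIFY step would give: (((x*a)+(x*5))+(1*0))
-> NOT in normal form.

Answer: no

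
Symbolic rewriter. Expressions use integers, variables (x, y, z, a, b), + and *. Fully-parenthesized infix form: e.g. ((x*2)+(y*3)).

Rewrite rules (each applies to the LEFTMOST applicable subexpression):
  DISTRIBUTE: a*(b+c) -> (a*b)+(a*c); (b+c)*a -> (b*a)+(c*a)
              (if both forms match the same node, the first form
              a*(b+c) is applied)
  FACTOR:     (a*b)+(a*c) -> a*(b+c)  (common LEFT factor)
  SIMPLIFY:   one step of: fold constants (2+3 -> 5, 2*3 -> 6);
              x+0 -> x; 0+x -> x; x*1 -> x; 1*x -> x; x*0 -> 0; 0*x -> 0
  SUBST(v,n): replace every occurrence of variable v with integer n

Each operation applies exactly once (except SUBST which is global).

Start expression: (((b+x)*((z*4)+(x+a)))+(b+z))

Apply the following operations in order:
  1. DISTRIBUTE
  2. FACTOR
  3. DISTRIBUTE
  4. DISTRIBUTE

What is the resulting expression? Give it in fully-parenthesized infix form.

Answer: ((((b*(z*4))+(x*(z*4)))+((b+x)*(x+a)))+(b+z))

Derivation:
Start: (((b+x)*((z*4)+(x+a)))+(b+z))
Apply DISTRIBUTE at L (target: ((b+x)*((z*4)+(x+a)))): (((b+x)*((z*4)+(x+a)))+(b+z)) -> ((((b+x)*(z*4))+((b+x)*(x+a)))+(b+z))
Apply FACTOR at L (target: (((b+x)*(z*4))+((b+x)*(x+a)))): ((((b+x)*(z*4))+((b+x)*(x+a)))+(b+z)) -> (((b+x)*((z*4)+(x+a)))+(b+z))
Apply DISTRIBUTE at L (target: ((b+x)*((z*4)+(x+a)))): (((b+x)*((z*4)+(x+a)))+(b+z)) -> ((((b+x)*(z*4))+((b+x)*(x+a)))+(b+z))
Apply DISTRIBUTE at LL (target: ((b+x)*(z*4))): ((((b+x)*(z*4))+((b+x)*(x+a)))+(b+z)) -> ((((b*(z*4))+(x*(z*4)))+((b+x)*(x+a)))+(b+z))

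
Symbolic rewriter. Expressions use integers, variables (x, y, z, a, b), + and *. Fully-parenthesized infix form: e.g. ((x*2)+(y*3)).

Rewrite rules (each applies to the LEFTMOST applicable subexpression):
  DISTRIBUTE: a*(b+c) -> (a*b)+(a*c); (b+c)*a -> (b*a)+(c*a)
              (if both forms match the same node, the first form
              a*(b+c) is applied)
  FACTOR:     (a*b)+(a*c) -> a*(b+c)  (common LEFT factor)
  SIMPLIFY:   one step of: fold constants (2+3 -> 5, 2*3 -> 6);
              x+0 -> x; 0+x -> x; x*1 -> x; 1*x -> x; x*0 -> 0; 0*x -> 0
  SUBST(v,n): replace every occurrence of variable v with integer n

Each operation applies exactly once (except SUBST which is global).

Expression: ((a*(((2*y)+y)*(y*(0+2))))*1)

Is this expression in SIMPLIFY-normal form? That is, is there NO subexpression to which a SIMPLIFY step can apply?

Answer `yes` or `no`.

Expression: ((a*(((2*y)+y)*(y*(0+2))))*1)
Scanning for simplifiable subexpressions (pre-order)...
  at root: ((a*(((2*y)+y)*(y*(0+2))))*1) (SIMPLIFIABLE)
  at L: (a*(((2*y)+y)*(y*(0+2)))) (not simplifiable)
  at LR: (((2*y)+y)*(y*(0+2))) (not simplifiable)
  at LRL: ((2*y)+y) (not simplifiable)
  at LRLL: (2*y) (not simplifiable)
  at LRR: (y*(0+2)) (not simplifiable)
  at LRRR: (0+2) (SIMPLIFIABLE)
Found simplifiable subexpr at path root: ((a*(((2*y)+y)*(y*(0+2))))*1)
One SIMPLIFY step would give: (a*(((2*y)+y)*(y*(0+2))))
-> NOT in normal form.

Answer: no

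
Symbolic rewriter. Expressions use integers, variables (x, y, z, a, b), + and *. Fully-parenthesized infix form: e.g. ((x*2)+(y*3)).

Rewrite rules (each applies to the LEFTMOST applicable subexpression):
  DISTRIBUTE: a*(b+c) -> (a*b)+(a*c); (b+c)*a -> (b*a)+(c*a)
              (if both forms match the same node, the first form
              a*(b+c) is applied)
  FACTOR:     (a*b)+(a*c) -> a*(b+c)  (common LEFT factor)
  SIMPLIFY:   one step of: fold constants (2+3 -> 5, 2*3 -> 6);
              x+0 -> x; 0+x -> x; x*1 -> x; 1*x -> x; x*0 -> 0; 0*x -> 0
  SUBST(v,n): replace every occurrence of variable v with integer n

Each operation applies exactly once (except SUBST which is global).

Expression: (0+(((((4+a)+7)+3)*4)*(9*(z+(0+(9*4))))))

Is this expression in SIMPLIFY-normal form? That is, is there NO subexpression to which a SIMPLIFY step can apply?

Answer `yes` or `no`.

Expression: (0+(((((4+a)+7)+3)*4)*(9*(z+(0+(9*4))))))
Scanning for simplifiable subexpressions (pre-order)...
  at root: (0+(((((4+a)+7)+3)*4)*(9*(z+(0+(9*4)))))) (SIMPLIFIABLE)
  at R: (((((4+a)+7)+3)*4)*(9*(z+(0+(9*4))))) (not simplifiable)
  at RL: ((((4+a)+7)+3)*4) (not simplifiable)
  at RLL: (((4+a)+7)+3) (not simplifiable)
  at RLLL: ((4+a)+7) (not simplifiable)
  at RLLLL: (4+a) (not simplifiable)
  at RR: (9*(z+(0+(9*4)))) (not simplifiable)
  at RRR: (z+(0+(9*4))) (not simplifiable)
  at RRRR: (0+(9*4)) (SIMPLIFIABLE)
  at RRRRR: (9*4) (SIMPLIFIABLE)
Found simplifiable subexpr at path root: (0+(((((4+a)+7)+3)*4)*(9*(z+(0+(9*4))))))
One SIMPLIFY step would give: (((((4+a)+7)+3)*4)*(9*(z+(0+(9*4)))))
-> NOT in normal form.

Answer: no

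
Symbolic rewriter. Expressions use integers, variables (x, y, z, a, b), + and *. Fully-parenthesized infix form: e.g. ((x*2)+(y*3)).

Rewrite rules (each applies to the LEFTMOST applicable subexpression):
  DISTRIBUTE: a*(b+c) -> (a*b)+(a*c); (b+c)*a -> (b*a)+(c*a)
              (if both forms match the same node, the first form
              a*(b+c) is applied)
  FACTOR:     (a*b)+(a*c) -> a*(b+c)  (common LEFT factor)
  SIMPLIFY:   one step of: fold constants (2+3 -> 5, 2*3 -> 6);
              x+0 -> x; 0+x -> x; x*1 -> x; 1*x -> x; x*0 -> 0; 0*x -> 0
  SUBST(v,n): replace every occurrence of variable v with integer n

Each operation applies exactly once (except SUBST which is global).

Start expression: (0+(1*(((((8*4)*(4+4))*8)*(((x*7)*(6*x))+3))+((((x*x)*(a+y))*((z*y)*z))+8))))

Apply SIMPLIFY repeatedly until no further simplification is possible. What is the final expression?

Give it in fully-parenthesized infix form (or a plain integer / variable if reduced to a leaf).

Answer: ((2048*(((x*7)*(6*x))+3))+((((x*x)*(a+y))*((z*y)*z))+8))

Derivation:
Start: (0+(1*(((((8*4)*(4+4))*8)*(((x*7)*(6*x))+3))+((((x*x)*(a+y))*((z*y)*z))+8))))
Step 1: at root: (0+(1*(((((8*4)*(4+4))*8)*(((x*7)*(6*x))+3))+((((x*x)*(a+y))*((z*y)*z))+8)))) -> (1*(((((8*4)*(4+4))*8)*(((x*7)*(6*x))+3))+((((x*x)*(a+y))*((z*y)*z))+8))); overall: (0+(1*(((((8*4)*(4+4))*8)*(((x*7)*(6*x))+3))+((((x*x)*(a+y))*((z*y)*z))+8)))) -> (1*(((((8*4)*(4+4))*8)*(((x*7)*(6*x))+3))+((((x*x)*(a+y))*((z*y)*z))+8)))
Step 2: at root: (1*(((((8*4)*(4+4))*8)*(((x*7)*(6*x))+3))+((((x*x)*(a+y))*((z*y)*z))+8))) -> (((((8*4)*(4+4))*8)*(((x*7)*(6*x))+3))+((((x*x)*(a+y))*((z*y)*z))+8)); overall: (1*(((((8*4)*(4+4))*8)*(((x*7)*(6*x))+3))+((((x*x)*(a+y))*((z*y)*z))+8))) -> (((((8*4)*(4+4))*8)*(((x*7)*(6*x))+3))+((((x*x)*(a+y))*((z*y)*z))+8))
Step 3: at LLLL: (8*4) -> 32; overall: (((((8*4)*(4+4))*8)*(((x*7)*(6*x))+3))+((((x*x)*(a+y))*((z*y)*z))+8)) -> ((((32*(4+4))*8)*(((x*7)*(6*x))+3))+((((x*x)*(a+y))*((z*y)*z))+8))
Step 4: at LLLR: (4+4) -> 8; overall: ((((32*(4+4))*8)*(((x*7)*(6*x))+3))+((((x*x)*(a+y))*((z*y)*z))+8)) -> ((((32*8)*8)*(((x*7)*(6*x))+3))+((((x*x)*(a+y))*((z*y)*z))+8))
Step 5: at LLL: (32*8) -> 256; overall: ((((32*8)*8)*(((x*7)*(6*x))+3))+((((x*x)*(a+y))*((z*y)*z))+8)) -> (((256*8)*(((x*7)*(6*x))+3))+((((x*x)*(a+y))*((z*y)*z))+8))
Step 6: at LL: (256*8) -> 2048; overall: (((256*8)*(((x*7)*(6*x))+3))+((((x*x)*(a+y))*((z*y)*z))+8)) -> ((2048*(((x*7)*(6*x))+3))+((((x*x)*(a+y))*((z*y)*z))+8))
Fixed point: ((2048*(((x*7)*(6*x))+3))+((((x*x)*(a+y))*((z*y)*z))+8))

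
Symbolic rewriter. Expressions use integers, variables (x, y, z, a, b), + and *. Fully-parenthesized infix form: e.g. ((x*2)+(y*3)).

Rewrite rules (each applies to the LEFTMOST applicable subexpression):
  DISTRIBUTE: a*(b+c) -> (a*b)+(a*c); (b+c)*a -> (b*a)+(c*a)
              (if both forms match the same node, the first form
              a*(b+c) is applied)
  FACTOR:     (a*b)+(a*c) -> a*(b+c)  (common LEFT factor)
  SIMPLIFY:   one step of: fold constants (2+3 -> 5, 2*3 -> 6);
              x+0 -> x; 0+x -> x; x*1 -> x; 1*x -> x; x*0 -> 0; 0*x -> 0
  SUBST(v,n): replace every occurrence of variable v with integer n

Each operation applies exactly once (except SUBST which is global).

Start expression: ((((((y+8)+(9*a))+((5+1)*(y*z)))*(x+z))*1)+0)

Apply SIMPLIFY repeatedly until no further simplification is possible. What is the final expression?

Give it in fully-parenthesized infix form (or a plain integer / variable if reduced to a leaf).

Start: ((((((y+8)+(9*a))+((5+1)*(y*z)))*(x+z))*1)+0)
Step 1: at root: ((((((y+8)+(9*a))+((5+1)*(y*z)))*(x+z))*1)+0) -> (((((y+8)+(9*a))+((5+1)*(y*z)))*(x+z))*1); overall: ((((((y+8)+(9*a))+((5+1)*(y*z)))*(x+z))*1)+0) -> (((((y+8)+(9*a))+((5+1)*(y*z)))*(x+z))*1)
Step 2: at root: (((((y+8)+(9*a))+((5+1)*(y*z)))*(x+z))*1) -> ((((y+8)+(9*a))+((5+1)*(y*z)))*(x+z)); overall: (((((y+8)+(9*a))+((5+1)*(y*z)))*(x+z))*1) -> ((((y+8)+(9*a))+((5+1)*(y*z)))*(x+z))
Step 3: at LRL: (5+1) -> 6; overall: ((((y+8)+(9*a))+((5+1)*(y*z)))*(x+z)) -> ((((y+8)+(9*a))+(6*(y*z)))*(x+z))
Fixed point: ((((y+8)+(9*a))+(6*(y*z)))*(x+z))

Answer: ((((y+8)+(9*a))+(6*(y*z)))*(x+z))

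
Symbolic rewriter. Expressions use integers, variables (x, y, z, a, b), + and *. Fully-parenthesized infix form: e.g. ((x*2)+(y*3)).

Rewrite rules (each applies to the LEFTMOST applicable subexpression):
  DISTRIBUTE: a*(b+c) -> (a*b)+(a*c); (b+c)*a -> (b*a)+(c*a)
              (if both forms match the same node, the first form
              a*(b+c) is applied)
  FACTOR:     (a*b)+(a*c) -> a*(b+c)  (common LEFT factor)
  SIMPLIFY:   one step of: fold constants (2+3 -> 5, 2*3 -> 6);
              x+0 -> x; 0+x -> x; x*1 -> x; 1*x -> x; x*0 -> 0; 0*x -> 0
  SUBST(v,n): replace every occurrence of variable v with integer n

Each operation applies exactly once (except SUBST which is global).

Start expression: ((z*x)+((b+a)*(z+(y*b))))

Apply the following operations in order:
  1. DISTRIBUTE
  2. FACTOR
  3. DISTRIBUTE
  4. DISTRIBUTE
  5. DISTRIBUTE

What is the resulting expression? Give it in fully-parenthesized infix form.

Start: ((z*x)+((b+a)*(z+(y*b))))
Apply DISTRIBUTE at R (target: ((b+a)*(z+(y*b)))): ((z*x)+((b+a)*(z+(y*b)))) -> ((z*x)+(((b+a)*z)+((b+a)*(y*b))))
Apply FACTOR at R (target: (((b+a)*z)+((b+a)*(y*b)))): ((z*x)+(((b+a)*z)+((b+a)*(y*b)))) -> ((z*x)+((b+a)*(z+(y*b))))
Apply DISTRIBUTE at R (target: ((b+a)*(z+(y*b)))): ((z*x)+((b+a)*(z+(y*b)))) -> ((z*x)+(((b+a)*z)+((b+a)*(y*b))))
Apply DISTRIBUTE at RL (target: ((b+a)*z)): ((z*x)+(((b+a)*z)+((b+a)*(y*b)))) -> ((z*x)+(((b*z)+(a*z))+((b+a)*(y*b))))
Apply DISTRIBUTE at RR (target: ((b+a)*(y*b))): ((z*x)+(((b*z)+(a*z))+((b+a)*(y*b)))) -> ((z*x)+(((b*z)+(a*z))+((b*(y*b))+(a*(y*b)))))

Answer: ((z*x)+(((b*z)+(a*z))+((b*(y*b))+(a*(y*b)))))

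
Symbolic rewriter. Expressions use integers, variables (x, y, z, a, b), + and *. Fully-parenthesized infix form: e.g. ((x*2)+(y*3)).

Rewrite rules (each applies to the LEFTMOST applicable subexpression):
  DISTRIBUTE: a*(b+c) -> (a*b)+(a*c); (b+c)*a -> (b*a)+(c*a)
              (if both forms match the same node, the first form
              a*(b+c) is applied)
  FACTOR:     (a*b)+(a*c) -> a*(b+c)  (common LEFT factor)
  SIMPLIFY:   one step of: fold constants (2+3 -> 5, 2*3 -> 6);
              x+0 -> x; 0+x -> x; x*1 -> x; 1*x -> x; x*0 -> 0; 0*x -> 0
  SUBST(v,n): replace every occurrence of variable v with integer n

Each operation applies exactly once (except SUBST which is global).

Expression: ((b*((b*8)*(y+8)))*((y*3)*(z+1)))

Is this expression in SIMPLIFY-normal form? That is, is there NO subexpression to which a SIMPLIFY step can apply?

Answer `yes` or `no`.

Answer: yes

Derivation:
Expression: ((b*((b*8)*(y+8)))*((y*3)*(z+1)))
Scanning for simplifiable subexpressions (pre-order)...
  at root: ((b*((b*8)*(y+8)))*((y*3)*(z+1))) (not simplifiable)
  at L: (b*((b*8)*(y+8))) (not simplifiable)
  at LR: ((b*8)*(y+8)) (not simplifiable)
  at LRL: (b*8) (not simplifiable)
  at LRR: (y+8) (not simplifiable)
  at R: ((y*3)*(z+1)) (not simplifiable)
  at RL: (y*3) (not simplifiable)
  at RR: (z+1) (not simplifiable)
Result: no simplifiable subexpression found -> normal form.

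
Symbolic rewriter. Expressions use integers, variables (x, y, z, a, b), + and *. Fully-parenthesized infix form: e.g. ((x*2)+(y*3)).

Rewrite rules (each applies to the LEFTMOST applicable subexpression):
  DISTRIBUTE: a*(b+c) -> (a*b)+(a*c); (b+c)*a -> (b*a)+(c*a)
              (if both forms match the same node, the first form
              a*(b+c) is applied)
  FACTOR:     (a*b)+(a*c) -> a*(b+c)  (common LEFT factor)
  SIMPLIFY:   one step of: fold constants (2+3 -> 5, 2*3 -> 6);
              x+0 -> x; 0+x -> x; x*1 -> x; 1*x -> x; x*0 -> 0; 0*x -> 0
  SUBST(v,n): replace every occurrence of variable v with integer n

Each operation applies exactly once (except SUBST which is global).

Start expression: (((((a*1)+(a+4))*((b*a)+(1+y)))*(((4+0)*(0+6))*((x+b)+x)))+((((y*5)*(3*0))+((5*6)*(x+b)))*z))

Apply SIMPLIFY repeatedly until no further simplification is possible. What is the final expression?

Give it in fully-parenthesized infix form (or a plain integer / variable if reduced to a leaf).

Answer: ((((a+(a+4))*((b*a)+(1+y)))*(24*((x+b)+x)))+((30*(x+b))*z))

Derivation:
Start: (((((a*1)+(a+4))*((b*a)+(1+y)))*(((4+0)*(0+6))*((x+b)+x)))+((((y*5)*(3*0))+((5*6)*(x+b)))*z))
Step 1: at LLLL: (a*1) -> a; overall: (((((a*1)+(a+4))*((b*a)+(1+y)))*(((4+0)*(0+6))*((x+b)+x)))+((((y*5)*(3*0))+((5*6)*(x+b)))*z)) -> ((((a+(a+4))*((b*a)+(1+y)))*(((4+0)*(0+6))*((x+b)+x)))+((((y*5)*(3*0))+((5*6)*(x+b)))*z))
Step 2: at LRLL: (4+0) -> 4; overall: ((((a+(a+4))*((b*a)+(1+y)))*(((4+0)*(0+6))*((x+b)+x)))+((((y*5)*(3*0))+((5*6)*(x+b)))*z)) -> ((((a+(a+4))*((b*a)+(1+y)))*((4*(0+6))*((x+b)+x)))+((((y*5)*(3*0))+((5*6)*(x+b)))*z))
Step 3: at LRLR: (0+6) -> 6; overall: ((((a+(a+4))*((b*a)+(1+y)))*((4*(0+6))*((x+b)+x)))+((((y*5)*(3*0))+((5*6)*(x+b)))*z)) -> ((((a+(a+4))*((b*a)+(1+y)))*((4*6)*((x+b)+x)))+((((y*5)*(3*0))+((5*6)*(x+b)))*z))
Step 4: at LRL: (4*6) -> 24; overall: ((((a+(a+4))*((b*a)+(1+y)))*((4*6)*((x+b)+x)))+((((y*5)*(3*0))+((5*6)*(x+b)))*z)) -> ((((a+(a+4))*((b*a)+(1+y)))*(24*((x+b)+x)))+((((y*5)*(3*0))+((5*6)*(x+b)))*z))
Step 5: at RLLR: (3*0) -> 0; overall: ((((a+(a+4))*((b*a)+(1+y)))*(24*((x+b)+x)))+((((y*5)*(3*0))+((5*6)*(x+b)))*z)) -> ((((a+(a+4))*((b*a)+(1+y)))*(24*((x+b)+x)))+((((y*5)*0)+((5*6)*(x+b)))*z))
Step 6: at RLL: ((y*5)*0) -> 0; overall: ((((a+(a+4))*((b*a)+(1+y)))*(24*((x+b)+x)))+((((y*5)*0)+((5*6)*(x+b)))*z)) -> ((((a+(a+4))*((b*a)+(1+y)))*(24*((x+b)+x)))+((0+((5*6)*(x+b)))*z))
Step 7: at RL: (0+((5*6)*(x+b))) -> ((5*6)*(x+b)); overall: ((((a+(a+4))*((b*a)+(1+y)))*(24*((x+b)+x)))+((0+((5*6)*(x+b)))*z)) -> ((((a+(a+4))*((b*a)+(1+y)))*(24*((x+b)+x)))+(((5*6)*(x+b))*z))
Step 8: at RLL: (5*6) -> 30; overall: ((((a+(a+4))*((b*a)+(1+y)))*(24*((x+b)+x)))+(((5*6)*(x+b))*z)) -> ((((a+(a+4))*((b*a)+(1+y)))*(24*((x+b)+x)))+((30*(x+b))*z))
Fixed point: ((((a+(a+4))*((b*a)+(1+y)))*(24*((x+b)+x)))+((30*(x+b))*z))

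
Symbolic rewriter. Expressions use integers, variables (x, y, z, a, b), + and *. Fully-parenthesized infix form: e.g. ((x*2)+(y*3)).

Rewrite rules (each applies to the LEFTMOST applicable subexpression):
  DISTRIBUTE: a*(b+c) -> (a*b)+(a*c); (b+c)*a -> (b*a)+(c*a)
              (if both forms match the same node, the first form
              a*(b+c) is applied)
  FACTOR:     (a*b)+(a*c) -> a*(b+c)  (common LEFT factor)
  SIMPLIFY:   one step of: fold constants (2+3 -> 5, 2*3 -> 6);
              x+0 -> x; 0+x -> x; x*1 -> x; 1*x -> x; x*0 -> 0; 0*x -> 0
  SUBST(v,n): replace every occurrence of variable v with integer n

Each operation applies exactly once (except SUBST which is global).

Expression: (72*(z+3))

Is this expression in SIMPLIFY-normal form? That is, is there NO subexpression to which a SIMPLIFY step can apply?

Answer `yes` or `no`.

Answer: yes

Derivation:
Expression: (72*(z+3))
Scanning for simplifiable subexpressions (pre-order)...
  at root: (72*(z+3)) (not simplifiable)
  at R: (z+3) (not simplifiable)
Result: no simplifiable subexpression found -> normal form.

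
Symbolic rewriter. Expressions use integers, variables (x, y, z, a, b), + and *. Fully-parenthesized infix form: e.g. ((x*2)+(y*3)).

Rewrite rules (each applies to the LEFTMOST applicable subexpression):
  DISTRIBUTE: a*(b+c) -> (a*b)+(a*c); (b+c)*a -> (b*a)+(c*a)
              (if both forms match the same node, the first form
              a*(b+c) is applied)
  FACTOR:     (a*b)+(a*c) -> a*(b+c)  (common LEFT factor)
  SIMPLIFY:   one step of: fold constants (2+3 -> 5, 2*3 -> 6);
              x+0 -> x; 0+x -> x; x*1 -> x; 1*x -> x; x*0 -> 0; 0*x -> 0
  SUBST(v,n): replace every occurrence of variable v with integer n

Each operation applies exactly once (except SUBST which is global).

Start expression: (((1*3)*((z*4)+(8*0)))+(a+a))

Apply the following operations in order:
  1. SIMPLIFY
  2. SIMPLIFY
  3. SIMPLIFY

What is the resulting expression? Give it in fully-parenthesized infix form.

Start: (((1*3)*((z*4)+(8*0)))+(a+a))
Apply SIMPLIFY at LL (target: (1*3)): (((1*3)*((z*4)+(8*0)))+(a+a)) -> ((3*((z*4)+(8*0)))+(a+a))
Apply SIMPLIFY at LRR (target: (8*0)): ((3*((z*4)+(8*0)))+(a+a)) -> ((3*((z*4)+0))+(a+a))
Apply SIMPLIFY at LR (target: ((z*4)+0)): ((3*((z*4)+0))+(a+a)) -> ((3*(z*4))+(a+a))

Answer: ((3*(z*4))+(a+a))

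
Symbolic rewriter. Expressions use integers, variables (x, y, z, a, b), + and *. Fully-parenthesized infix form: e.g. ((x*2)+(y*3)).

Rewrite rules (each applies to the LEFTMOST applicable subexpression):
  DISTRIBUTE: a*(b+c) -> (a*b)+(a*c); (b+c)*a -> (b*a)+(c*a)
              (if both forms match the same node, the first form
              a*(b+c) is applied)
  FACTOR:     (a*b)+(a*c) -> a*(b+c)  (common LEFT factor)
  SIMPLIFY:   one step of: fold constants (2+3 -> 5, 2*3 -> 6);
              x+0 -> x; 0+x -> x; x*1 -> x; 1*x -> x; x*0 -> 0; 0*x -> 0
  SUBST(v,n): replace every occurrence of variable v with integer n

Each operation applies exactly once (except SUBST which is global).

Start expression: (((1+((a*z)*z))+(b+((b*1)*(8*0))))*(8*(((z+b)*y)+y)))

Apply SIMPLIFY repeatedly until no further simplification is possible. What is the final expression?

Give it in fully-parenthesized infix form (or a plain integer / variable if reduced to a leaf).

Answer: (((1+((a*z)*z))+b)*(8*(((z+b)*y)+y)))

Derivation:
Start: (((1+((a*z)*z))+(b+((b*1)*(8*0))))*(8*(((z+b)*y)+y)))
Step 1: at LRRL: (b*1) -> b; overall: (((1+((a*z)*z))+(b+((b*1)*(8*0))))*(8*(((z+b)*y)+y))) -> (((1+((a*z)*z))+(b+(b*(8*0))))*(8*(((z+b)*y)+y)))
Step 2: at LRRR: (8*0) -> 0; overall: (((1+((a*z)*z))+(b+(b*(8*0))))*(8*(((z+b)*y)+y))) -> (((1+((a*z)*z))+(b+(b*0)))*(8*(((z+b)*y)+y)))
Step 3: at LRR: (b*0) -> 0; overall: (((1+((a*z)*z))+(b+(b*0)))*(8*(((z+b)*y)+y))) -> (((1+((a*z)*z))+(b+0))*(8*(((z+b)*y)+y)))
Step 4: at LR: (b+0) -> b; overall: (((1+((a*z)*z))+(b+0))*(8*(((z+b)*y)+y))) -> (((1+((a*z)*z))+b)*(8*(((z+b)*y)+y)))
Fixed point: (((1+((a*z)*z))+b)*(8*(((z+b)*y)+y)))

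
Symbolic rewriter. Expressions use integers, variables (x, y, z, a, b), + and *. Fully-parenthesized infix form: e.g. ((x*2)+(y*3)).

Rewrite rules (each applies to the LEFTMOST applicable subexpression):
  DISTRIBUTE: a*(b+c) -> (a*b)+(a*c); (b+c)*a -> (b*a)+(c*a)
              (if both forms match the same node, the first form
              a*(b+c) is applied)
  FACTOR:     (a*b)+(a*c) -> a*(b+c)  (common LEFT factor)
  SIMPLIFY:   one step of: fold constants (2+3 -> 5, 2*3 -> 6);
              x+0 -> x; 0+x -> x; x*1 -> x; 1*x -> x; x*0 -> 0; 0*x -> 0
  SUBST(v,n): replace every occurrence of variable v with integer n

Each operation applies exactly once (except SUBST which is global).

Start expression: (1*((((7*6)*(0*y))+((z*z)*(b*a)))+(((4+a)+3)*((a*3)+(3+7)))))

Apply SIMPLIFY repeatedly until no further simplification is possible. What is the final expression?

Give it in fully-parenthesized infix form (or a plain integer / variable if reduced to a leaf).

Start: (1*((((7*6)*(0*y))+((z*z)*(b*a)))+(((4+a)+3)*((a*3)+(3+7)))))
Step 1: at root: (1*((((7*6)*(0*y))+((z*z)*(b*a)))+(((4+a)+3)*((a*3)+(3+7))))) -> ((((7*6)*(0*y))+((z*z)*(b*a)))+(((4+a)+3)*((a*3)+(3+7)))); overall: (1*((((7*6)*(0*y))+((z*z)*(b*a)))+(((4+a)+3)*((a*3)+(3+7))))) -> ((((7*6)*(0*y))+((z*z)*(b*a)))+(((4+a)+3)*((a*3)+(3+7))))
Step 2: at LLL: (7*6) -> 42; overall: ((((7*6)*(0*y))+((z*z)*(b*a)))+(((4+a)+3)*((a*3)+(3+7)))) -> (((42*(0*y))+((z*z)*(b*a)))+(((4+a)+3)*((a*3)+(3+7))))
Step 3: at LLR: (0*y) -> 0; overall: (((42*(0*y))+((z*z)*(b*a)))+(((4+a)+3)*((a*3)+(3+7)))) -> (((42*0)+((z*z)*(b*a)))+(((4+a)+3)*((a*3)+(3+7))))
Step 4: at LL: (42*0) -> 0; overall: (((42*0)+((z*z)*(b*a)))+(((4+a)+3)*((a*3)+(3+7)))) -> ((0+((z*z)*(b*a)))+(((4+a)+3)*((a*3)+(3+7))))
Step 5: at L: (0+((z*z)*(b*a))) -> ((z*z)*(b*a)); overall: ((0+((z*z)*(b*a)))+(((4+a)+3)*((a*3)+(3+7)))) -> (((z*z)*(b*a))+(((4+a)+3)*((a*3)+(3+7))))
Step 6: at RRR: (3+7) -> 10; overall: (((z*z)*(b*a))+(((4+a)+3)*((a*3)+(3+7)))) -> (((z*z)*(b*a))+(((4+a)+3)*((a*3)+10)))
Fixed point: (((z*z)*(b*a))+(((4+a)+3)*((a*3)+10)))

Answer: (((z*z)*(b*a))+(((4+a)+3)*((a*3)+10)))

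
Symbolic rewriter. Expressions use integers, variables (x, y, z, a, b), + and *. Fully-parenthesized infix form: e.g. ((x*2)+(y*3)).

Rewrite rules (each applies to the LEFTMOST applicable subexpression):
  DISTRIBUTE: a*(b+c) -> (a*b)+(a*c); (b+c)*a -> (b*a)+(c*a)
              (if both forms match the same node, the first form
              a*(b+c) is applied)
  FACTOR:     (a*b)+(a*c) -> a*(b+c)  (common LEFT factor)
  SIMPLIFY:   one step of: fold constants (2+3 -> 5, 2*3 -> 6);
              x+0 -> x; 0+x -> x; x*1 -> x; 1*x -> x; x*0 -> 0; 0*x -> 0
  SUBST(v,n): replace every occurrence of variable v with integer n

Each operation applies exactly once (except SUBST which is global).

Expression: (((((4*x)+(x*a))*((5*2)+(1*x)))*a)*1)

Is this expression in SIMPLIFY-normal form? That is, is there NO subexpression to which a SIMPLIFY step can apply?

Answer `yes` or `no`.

Expression: (((((4*x)+(x*a))*((5*2)+(1*x)))*a)*1)
Scanning for simplifiable subexpressions (pre-order)...
  at root: (((((4*x)+(x*a))*((5*2)+(1*x)))*a)*1) (SIMPLIFIABLE)
  at L: ((((4*x)+(x*a))*((5*2)+(1*x)))*a) (not simplifiable)
  at LL: (((4*x)+(x*a))*((5*2)+(1*x))) (not simplifiable)
  at LLL: ((4*x)+(x*a)) (not simplifiable)
  at LLLL: (4*x) (not simplifiable)
  at LLLR: (x*a) (not simplifiable)
  at LLR: ((5*2)+(1*x)) (not simplifiable)
  at LLRL: (5*2) (SIMPLIFIABLE)
  at LLRR: (1*x) (SIMPLIFIABLE)
Found simplifiable subexpr at path root: (((((4*x)+(x*a))*((5*2)+(1*x)))*a)*1)
One SIMPLIFY step would give: ((((4*x)+(x*a))*((5*2)+(1*x)))*a)
-> NOT in normal form.

Answer: no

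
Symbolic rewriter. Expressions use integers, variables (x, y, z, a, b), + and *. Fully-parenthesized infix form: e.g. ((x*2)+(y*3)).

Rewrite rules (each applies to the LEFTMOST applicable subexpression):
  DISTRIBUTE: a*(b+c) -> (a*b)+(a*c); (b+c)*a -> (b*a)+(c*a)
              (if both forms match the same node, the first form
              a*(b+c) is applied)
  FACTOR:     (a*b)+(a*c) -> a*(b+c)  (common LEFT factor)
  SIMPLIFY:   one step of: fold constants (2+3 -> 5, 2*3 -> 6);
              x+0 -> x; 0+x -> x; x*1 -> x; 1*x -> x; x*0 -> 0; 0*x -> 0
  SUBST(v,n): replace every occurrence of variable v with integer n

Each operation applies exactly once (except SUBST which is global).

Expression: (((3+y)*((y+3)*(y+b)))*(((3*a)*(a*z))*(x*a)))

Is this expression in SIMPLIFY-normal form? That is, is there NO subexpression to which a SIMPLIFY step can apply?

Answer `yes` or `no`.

Expression: (((3+y)*((y+3)*(y+b)))*(((3*a)*(a*z))*(x*a)))
Scanning for simplifiable subexpressions (pre-order)...
  at root: (((3+y)*((y+3)*(y+b)))*(((3*a)*(a*z))*(x*a))) (not simplifiable)
  at L: ((3+y)*((y+3)*(y+b))) (not simplifiable)
  at LL: (3+y) (not simplifiable)
  at LR: ((y+3)*(y+b)) (not simplifiable)
  at LRL: (y+3) (not simplifiable)
  at LRR: (y+b) (not simplifiable)
  at R: (((3*a)*(a*z))*(x*a)) (not simplifiable)
  at RL: ((3*a)*(a*z)) (not simplifiable)
  at RLL: (3*a) (not simplifiable)
  at RLR: (a*z) (not simplifiable)
  at RR: (x*a) (not simplifiable)
Result: no simplifiable subexpression found -> normal form.

Answer: yes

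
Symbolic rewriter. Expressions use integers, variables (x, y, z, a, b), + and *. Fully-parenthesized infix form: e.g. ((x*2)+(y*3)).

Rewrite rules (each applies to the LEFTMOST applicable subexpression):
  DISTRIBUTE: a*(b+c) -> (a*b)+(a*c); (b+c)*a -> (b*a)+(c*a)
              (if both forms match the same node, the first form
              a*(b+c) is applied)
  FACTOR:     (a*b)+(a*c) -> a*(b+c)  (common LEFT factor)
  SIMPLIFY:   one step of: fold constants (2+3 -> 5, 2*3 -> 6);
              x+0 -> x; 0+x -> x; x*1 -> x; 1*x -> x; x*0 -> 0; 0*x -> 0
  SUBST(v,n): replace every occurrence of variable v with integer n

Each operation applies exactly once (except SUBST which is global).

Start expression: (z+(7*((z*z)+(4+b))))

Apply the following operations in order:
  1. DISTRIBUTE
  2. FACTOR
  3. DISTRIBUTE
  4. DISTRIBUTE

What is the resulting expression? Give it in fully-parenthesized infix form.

Answer: (z+((7*(z*z))+((7*4)+(7*b))))

Derivation:
Start: (z+(7*((z*z)+(4+b))))
Apply DISTRIBUTE at R (target: (7*((z*z)+(4+b)))): (z+(7*((z*z)+(4+b)))) -> (z+((7*(z*z))+(7*(4+b))))
Apply FACTOR at R (target: ((7*(z*z))+(7*(4+b)))): (z+((7*(z*z))+(7*(4+b)))) -> (z+(7*((z*z)+(4+b))))
Apply DISTRIBUTE at R (target: (7*((z*z)+(4+b)))): (z+(7*((z*z)+(4+b)))) -> (z+((7*(z*z))+(7*(4+b))))
Apply DISTRIBUTE at RR (target: (7*(4+b))): (z+((7*(z*z))+(7*(4+b)))) -> (z+((7*(z*z))+((7*4)+(7*b))))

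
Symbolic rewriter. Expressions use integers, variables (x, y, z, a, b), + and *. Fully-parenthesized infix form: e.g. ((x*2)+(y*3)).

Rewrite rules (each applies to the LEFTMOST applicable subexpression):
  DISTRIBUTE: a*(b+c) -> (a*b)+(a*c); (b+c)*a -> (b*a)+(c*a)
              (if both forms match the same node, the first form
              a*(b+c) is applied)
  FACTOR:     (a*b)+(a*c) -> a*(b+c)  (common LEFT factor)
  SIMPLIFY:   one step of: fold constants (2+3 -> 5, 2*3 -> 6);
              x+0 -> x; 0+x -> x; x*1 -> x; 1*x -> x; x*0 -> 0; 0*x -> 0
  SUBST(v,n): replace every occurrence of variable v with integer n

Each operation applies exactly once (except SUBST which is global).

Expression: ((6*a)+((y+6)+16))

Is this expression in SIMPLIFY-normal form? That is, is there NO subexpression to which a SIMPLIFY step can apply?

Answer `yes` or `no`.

Answer: yes

Derivation:
Expression: ((6*a)+((y+6)+16))
Scanning for simplifiable subexpressions (pre-order)...
  at root: ((6*a)+((y+6)+16)) (not simplifiable)
  at L: (6*a) (not simplifiable)
  at R: ((y+6)+16) (not simplifiable)
  at RL: (y+6) (not simplifiable)
Result: no simplifiable subexpression found -> normal form.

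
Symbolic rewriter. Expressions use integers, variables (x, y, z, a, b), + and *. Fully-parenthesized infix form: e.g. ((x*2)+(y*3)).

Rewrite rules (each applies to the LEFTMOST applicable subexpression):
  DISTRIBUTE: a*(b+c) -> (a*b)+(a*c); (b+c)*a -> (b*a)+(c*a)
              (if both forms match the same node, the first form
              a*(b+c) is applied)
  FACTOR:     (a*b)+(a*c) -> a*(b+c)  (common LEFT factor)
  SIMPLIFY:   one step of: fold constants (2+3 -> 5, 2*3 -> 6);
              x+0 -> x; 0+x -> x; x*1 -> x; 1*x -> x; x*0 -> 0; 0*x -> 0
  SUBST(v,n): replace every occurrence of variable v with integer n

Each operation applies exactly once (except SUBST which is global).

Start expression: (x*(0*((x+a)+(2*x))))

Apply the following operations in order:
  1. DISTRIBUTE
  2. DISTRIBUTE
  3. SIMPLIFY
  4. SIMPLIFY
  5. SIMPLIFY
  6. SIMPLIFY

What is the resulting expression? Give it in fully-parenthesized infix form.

Answer: (x*0)

Derivation:
Start: (x*(0*((x+a)+(2*x))))
Apply DISTRIBUTE at R (target: (0*((x+a)+(2*x)))): (x*(0*((x+a)+(2*x)))) -> (x*((0*(x+a))+(0*(2*x))))
Apply DISTRIBUTE at root (target: (x*((0*(x+a))+(0*(2*x))))): (x*((0*(x+a))+(0*(2*x)))) -> ((x*(0*(x+a)))+(x*(0*(2*x))))
Apply SIMPLIFY at LR (target: (0*(x+a))): ((x*(0*(x+a)))+(x*(0*(2*x)))) -> ((x*0)+(x*(0*(2*x))))
Apply SIMPLIFY at L (target: (x*0)): ((x*0)+(x*(0*(2*x)))) -> (0+(x*(0*(2*x))))
Apply SIMPLIFY at root (target: (0+(x*(0*(2*x))))): (0+(x*(0*(2*x)))) -> (x*(0*(2*x)))
Apply SIMPLIFY at R (target: (0*(2*x))): (x*(0*(2*x))) -> (x*0)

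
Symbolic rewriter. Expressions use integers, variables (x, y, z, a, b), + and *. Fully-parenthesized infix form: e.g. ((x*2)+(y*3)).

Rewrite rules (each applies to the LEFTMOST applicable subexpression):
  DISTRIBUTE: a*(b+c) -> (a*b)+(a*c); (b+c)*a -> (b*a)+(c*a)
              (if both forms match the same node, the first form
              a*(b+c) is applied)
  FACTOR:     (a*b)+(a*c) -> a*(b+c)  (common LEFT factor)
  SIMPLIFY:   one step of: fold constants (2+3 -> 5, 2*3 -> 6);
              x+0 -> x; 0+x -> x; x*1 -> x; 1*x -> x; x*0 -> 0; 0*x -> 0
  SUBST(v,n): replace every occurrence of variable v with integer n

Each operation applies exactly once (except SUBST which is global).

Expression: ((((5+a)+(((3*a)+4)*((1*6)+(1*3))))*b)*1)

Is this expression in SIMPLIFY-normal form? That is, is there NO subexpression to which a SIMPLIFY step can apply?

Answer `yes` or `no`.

Expression: ((((5+a)+(((3*a)+4)*((1*6)+(1*3))))*b)*1)
Scanning for simplifiable subexpressions (pre-order)...
  at root: ((((5+a)+(((3*a)+4)*((1*6)+(1*3))))*b)*1) (SIMPLIFIABLE)
  at L: (((5+a)+(((3*a)+4)*((1*6)+(1*3))))*b) (not simplifiable)
  at LL: ((5+a)+(((3*a)+4)*((1*6)+(1*3)))) (not simplifiable)
  at LLL: (5+a) (not simplifiable)
  at LLR: (((3*a)+4)*((1*6)+(1*3))) (not simplifiable)
  at LLRL: ((3*a)+4) (not simplifiable)
  at LLRLL: (3*a) (not simplifiable)
  at LLRR: ((1*6)+(1*3)) (not simplifiable)
  at LLRRL: (1*6) (SIMPLIFIABLE)
  at LLRRR: (1*3) (SIMPLIFIABLE)
Found simplifiable subexpr at path root: ((((5+a)+(((3*a)+4)*((1*6)+(1*3))))*b)*1)
One SIMPLIFY step would give: (((5+a)+(((3*a)+4)*((1*6)+(1*3))))*b)
-> NOT in normal form.

Answer: no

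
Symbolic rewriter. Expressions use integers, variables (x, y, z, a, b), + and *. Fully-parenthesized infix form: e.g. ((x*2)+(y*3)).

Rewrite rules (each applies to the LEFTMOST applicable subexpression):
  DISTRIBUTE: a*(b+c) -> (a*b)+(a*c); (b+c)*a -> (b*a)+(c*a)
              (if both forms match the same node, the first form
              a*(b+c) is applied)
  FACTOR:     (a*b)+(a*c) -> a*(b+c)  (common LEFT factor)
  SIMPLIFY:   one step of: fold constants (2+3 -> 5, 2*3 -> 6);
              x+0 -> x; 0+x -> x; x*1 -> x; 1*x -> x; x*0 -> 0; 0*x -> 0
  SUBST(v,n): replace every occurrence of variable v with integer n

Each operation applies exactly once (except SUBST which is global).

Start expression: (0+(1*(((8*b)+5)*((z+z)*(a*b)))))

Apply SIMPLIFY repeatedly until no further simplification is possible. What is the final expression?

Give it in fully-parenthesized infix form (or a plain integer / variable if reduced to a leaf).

Start: (0+(1*(((8*b)+5)*((z+z)*(a*b)))))
Step 1: at root: (0+(1*(((8*b)+5)*((z+z)*(a*b))))) -> (1*(((8*b)+5)*((z+z)*(a*b)))); overall: (0+(1*(((8*b)+5)*((z+z)*(a*b))))) -> (1*(((8*b)+5)*((z+z)*(a*b))))
Step 2: at root: (1*(((8*b)+5)*((z+z)*(a*b)))) -> (((8*b)+5)*((z+z)*(a*b))); overall: (1*(((8*b)+5)*((z+z)*(a*b)))) -> (((8*b)+5)*((z+z)*(a*b)))
Fixed point: (((8*b)+5)*((z+z)*(a*b)))

Answer: (((8*b)+5)*((z+z)*(a*b)))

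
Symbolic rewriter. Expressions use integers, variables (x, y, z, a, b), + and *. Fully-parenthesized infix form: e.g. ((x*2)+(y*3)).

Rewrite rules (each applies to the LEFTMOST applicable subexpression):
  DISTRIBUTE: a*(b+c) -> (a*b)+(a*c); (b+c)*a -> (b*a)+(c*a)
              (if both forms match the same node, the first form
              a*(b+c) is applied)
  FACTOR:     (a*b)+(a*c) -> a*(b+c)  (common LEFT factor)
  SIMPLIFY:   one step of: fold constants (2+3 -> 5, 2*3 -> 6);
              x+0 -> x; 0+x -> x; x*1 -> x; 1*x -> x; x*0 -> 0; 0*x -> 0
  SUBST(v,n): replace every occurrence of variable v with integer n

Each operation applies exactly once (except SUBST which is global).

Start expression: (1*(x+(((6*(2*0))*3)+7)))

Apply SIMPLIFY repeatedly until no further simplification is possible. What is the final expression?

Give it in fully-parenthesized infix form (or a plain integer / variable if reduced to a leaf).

Start: (1*(x+(((6*(2*0))*3)+7)))
Step 1: at root: (1*(x+(((6*(2*0))*3)+7))) -> (x+(((6*(2*0))*3)+7)); overall: (1*(x+(((6*(2*0))*3)+7))) -> (x+(((6*(2*0))*3)+7))
Step 2: at RLLR: (2*0) -> 0; overall: (x+(((6*(2*0))*3)+7)) -> (x+(((6*0)*3)+7))
Step 3: at RLL: (6*0) -> 0; overall: (x+(((6*0)*3)+7)) -> (x+((0*3)+7))
Step 4: at RL: (0*3) -> 0; overall: (x+((0*3)+7)) -> (x+(0+7))
Step 5: at R: (0+7) -> 7; overall: (x+(0+7)) -> (x+7)
Fixed point: (x+7)

Answer: (x+7)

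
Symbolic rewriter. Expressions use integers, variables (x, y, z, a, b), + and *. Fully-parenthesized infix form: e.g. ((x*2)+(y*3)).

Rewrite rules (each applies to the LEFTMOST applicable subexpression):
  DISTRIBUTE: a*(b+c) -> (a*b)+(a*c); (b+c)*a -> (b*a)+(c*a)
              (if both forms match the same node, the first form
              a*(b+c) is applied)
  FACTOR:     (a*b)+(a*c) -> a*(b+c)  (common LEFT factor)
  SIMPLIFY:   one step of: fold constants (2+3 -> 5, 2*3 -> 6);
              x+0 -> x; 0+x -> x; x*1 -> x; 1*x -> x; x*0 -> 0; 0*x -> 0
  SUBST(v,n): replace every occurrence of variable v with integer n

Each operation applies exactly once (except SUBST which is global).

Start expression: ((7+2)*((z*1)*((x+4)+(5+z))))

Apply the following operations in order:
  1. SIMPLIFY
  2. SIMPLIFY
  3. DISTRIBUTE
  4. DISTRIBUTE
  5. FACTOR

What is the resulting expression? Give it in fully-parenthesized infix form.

Answer: (9*((z*(x+4))+(z*(5+z))))

Derivation:
Start: ((7+2)*((z*1)*((x+4)+(5+z))))
Apply SIMPLIFY at L (target: (7+2)): ((7+2)*((z*1)*((x+4)+(5+z)))) -> (9*((z*1)*((x+4)+(5+z))))
Apply SIMPLIFY at RL (target: (z*1)): (9*((z*1)*((x+4)+(5+z)))) -> (9*(z*((x+4)+(5+z))))
Apply DISTRIBUTE at R (target: (z*((x+4)+(5+z)))): (9*(z*((x+4)+(5+z)))) -> (9*((z*(x+4))+(z*(5+z))))
Apply DISTRIBUTE at root (target: (9*((z*(x+4))+(z*(5+z))))): (9*((z*(x+4))+(z*(5+z)))) -> ((9*(z*(x+4)))+(9*(z*(5+z))))
Apply FACTOR at root (target: ((9*(z*(x+4)))+(9*(z*(5+z))))): ((9*(z*(x+4)))+(9*(z*(5+z)))) -> (9*((z*(x+4))+(z*(5+z))))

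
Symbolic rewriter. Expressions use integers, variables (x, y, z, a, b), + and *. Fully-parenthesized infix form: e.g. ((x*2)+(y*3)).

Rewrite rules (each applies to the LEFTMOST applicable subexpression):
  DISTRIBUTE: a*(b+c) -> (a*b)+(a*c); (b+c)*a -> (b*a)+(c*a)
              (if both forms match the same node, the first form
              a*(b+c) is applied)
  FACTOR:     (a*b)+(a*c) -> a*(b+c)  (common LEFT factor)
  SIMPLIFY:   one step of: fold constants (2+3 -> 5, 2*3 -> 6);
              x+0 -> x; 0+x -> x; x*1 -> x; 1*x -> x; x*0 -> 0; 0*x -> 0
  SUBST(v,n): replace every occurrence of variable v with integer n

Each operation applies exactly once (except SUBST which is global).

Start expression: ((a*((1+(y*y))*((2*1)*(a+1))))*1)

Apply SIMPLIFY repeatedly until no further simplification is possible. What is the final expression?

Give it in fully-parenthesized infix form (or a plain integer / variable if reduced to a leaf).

Answer: (a*((1+(y*y))*(2*(a+1))))

Derivation:
Start: ((a*((1+(y*y))*((2*1)*(a+1))))*1)
Step 1: at root: ((a*((1+(y*y))*((2*1)*(a+1))))*1) -> (a*((1+(y*y))*((2*1)*(a+1)))); overall: ((a*((1+(y*y))*((2*1)*(a+1))))*1) -> (a*((1+(y*y))*((2*1)*(a+1))))
Step 2: at RRL: (2*1) -> 2; overall: (a*((1+(y*y))*((2*1)*(a+1)))) -> (a*((1+(y*y))*(2*(a+1))))
Fixed point: (a*((1+(y*y))*(2*(a+1))))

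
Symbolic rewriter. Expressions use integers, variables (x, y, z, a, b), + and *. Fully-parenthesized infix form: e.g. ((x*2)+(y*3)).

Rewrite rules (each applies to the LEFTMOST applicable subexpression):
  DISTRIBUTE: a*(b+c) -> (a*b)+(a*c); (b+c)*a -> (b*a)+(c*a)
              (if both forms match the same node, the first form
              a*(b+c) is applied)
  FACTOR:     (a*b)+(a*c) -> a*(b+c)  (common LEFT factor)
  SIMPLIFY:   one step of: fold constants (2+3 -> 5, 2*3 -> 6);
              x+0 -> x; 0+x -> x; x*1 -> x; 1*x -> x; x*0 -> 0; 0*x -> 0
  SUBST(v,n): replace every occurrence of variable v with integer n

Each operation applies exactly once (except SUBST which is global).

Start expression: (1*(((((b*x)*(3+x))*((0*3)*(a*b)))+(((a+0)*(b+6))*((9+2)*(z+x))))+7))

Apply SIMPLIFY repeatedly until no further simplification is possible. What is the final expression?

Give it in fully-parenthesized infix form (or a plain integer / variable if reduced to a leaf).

Start: (1*(((((b*x)*(3+x))*((0*3)*(a*b)))+(((a+0)*(b+6))*((9+2)*(z+x))))+7))
Step 1: at root: (1*(((((b*x)*(3+x))*((0*3)*(a*b)))+(((a+0)*(b+6))*((9+2)*(z+x))))+7)) -> (((((b*x)*(3+x))*((0*3)*(a*b)))+(((a+0)*(b+6))*((9+2)*(z+x))))+7); overall: (1*(((((b*x)*(3+x))*((0*3)*(a*b)))+(((a+0)*(b+6))*((9+2)*(z+x))))+7)) -> (((((b*x)*(3+x))*((0*3)*(a*b)))+(((a+0)*(b+6))*((9+2)*(z+x))))+7)
Step 2: at LLRL: (0*3) -> 0; overall: (((((b*x)*(3+x))*((0*3)*(a*b)))+(((a+0)*(b+6))*((9+2)*(z+x))))+7) -> (((((b*x)*(3+x))*(0*(a*b)))+(((a+0)*(b+6))*((9+2)*(z+x))))+7)
Step 3: at LLR: (0*(a*b)) -> 0; overall: (((((b*x)*(3+x))*(0*(a*b)))+(((a+0)*(b+6))*((9+2)*(z+x))))+7) -> (((((b*x)*(3+x))*0)+(((a+0)*(b+6))*((9+2)*(z+x))))+7)
Step 4: at LL: (((b*x)*(3+x))*0) -> 0; overall: (((((b*x)*(3+x))*0)+(((a+0)*(b+6))*((9+2)*(z+x))))+7) -> ((0+(((a+0)*(b+6))*((9+2)*(z+x))))+7)
Step 5: at L: (0+(((a+0)*(b+6))*((9+2)*(z+x)))) -> (((a+0)*(b+6))*((9+2)*(z+x))); overall: ((0+(((a+0)*(b+6))*((9+2)*(z+x))))+7) -> ((((a+0)*(b+6))*((9+2)*(z+x)))+7)
Step 6: at LLL: (a+0) -> a; overall: ((((a+0)*(b+6))*((9+2)*(z+x)))+7) -> (((a*(b+6))*((9+2)*(z+x)))+7)
Step 7: at LRL: (9+2) -> 11; overall: (((a*(b+6))*((9+2)*(z+x)))+7) -> (((a*(b+6))*(11*(z+x)))+7)
Fixed point: (((a*(b+6))*(11*(z+x)))+7)

Answer: (((a*(b+6))*(11*(z+x)))+7)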